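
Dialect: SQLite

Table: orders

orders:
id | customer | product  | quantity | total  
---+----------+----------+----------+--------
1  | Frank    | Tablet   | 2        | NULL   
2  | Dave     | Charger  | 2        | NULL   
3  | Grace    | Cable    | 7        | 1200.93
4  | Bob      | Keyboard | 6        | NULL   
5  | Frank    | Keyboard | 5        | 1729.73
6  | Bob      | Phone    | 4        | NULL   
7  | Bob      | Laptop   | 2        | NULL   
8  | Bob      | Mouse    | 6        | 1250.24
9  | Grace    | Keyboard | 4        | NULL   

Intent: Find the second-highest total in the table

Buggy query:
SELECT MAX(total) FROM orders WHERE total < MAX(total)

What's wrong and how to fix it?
Bug: The inner MAX is an aggregate inside WHERE, which is not allowed

Fix: Put the inner MAX in a scalar subquery

Corrected query:
SELECT MAX(total) FROM orders WHERE total < (SELECT MAX(total) FROM orders)

Result:
MAX(total)
----------
1250.24   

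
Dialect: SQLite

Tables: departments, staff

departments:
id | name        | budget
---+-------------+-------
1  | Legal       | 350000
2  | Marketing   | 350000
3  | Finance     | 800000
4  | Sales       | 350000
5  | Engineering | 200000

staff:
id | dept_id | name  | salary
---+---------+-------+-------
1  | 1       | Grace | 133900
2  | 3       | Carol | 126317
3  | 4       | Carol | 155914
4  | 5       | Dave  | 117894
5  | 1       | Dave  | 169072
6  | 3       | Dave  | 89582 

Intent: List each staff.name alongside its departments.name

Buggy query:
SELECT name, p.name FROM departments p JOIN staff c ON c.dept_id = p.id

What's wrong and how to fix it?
Bug: 'name' exists in both joined tables, so the database can't tell which one is meant

Fix: Prefix ambiguous columns with the table alias

Corrected query:
SELECT c.name, p.name FROM departments p JOIN staff c ON c.dept_id = p.id

Result:
name  | name       
------+------------
Grace | Legal      
Carol | Finance    
Carol | Sales      
Dave  | Engineering
Dave  | Legal      
Dave  | Finance    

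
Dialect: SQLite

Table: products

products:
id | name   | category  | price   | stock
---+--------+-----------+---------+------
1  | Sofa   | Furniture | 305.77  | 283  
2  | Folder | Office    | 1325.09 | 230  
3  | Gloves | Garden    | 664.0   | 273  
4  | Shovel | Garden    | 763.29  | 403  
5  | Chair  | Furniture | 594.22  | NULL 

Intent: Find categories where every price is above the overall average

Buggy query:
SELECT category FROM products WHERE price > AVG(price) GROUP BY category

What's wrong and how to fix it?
Bug: WHERE evaluates per row before aggregation, so AVG() is unavailable

Fix: Use a subquery for AVG and a HAVING MIN(...) filter so the condition holds for every row in the group

Corrected query:
SELECT category FROM products GROUP BY category HAVING MIN(price) > (SELECT AVG(price) FROM products)

Result:
category
--------
Office  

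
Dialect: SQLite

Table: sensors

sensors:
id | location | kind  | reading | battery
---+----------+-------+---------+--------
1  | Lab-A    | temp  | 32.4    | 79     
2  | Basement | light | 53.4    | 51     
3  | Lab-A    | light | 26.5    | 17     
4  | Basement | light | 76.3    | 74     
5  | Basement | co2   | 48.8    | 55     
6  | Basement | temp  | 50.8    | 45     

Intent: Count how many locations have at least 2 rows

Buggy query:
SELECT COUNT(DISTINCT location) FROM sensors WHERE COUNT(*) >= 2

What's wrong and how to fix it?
Bug: WHERE filters individual rows, not groups, so a group-level COUNT is invalid there

Fix: Use a subquery that GROUPs and filters with HAVING, then count its rows

Corrected query:
SELECT COUNT(*) FROM (SELECT location FROM sensors GROUP BY location HAVING COUNT(*) >= 2)

Result:
COUNT(*)
--------
2       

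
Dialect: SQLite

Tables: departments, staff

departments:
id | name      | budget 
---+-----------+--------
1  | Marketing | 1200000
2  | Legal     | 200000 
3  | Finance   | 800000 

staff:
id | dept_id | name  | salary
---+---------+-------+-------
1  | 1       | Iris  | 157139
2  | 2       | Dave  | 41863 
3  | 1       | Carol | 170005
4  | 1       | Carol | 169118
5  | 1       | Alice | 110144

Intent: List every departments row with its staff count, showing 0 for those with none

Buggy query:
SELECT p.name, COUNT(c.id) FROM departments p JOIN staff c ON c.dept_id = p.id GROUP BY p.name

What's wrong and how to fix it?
Bug: An inner join excludes parents with zero children

Fix: Switch to LEFT JOIN to retain unmatched parent rows

Corrected query:
SELECT p.name, COUNT(c.id) FROM departments p LEFT JOIN staff c ON c.dept_id = p.id GROUP BY p.name

Result:
name      | COUNT(c.id)
----------+------------
Finance   | 0          
Legal     | 1          
Marketing | 4          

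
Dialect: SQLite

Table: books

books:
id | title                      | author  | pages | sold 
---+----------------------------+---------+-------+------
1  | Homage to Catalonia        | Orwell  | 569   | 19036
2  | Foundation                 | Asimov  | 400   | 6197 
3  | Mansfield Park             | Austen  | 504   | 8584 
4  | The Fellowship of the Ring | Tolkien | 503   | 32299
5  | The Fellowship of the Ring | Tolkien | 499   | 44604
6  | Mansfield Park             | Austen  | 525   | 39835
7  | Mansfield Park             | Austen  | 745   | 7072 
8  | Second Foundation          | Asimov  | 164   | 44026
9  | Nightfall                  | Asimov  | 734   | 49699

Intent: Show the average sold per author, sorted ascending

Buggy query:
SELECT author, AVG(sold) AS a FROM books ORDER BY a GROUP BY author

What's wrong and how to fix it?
Bug: GROUP BY must precede ORDER BY

Fix: Reorder: SELECT … FROM … GROUP BY … ORDER BY …

Corrected query:
SELECT author, AVG(sold) AS a FROM books GROUP BY author ORDER BY a

Result:
author  | a           
--------+-------------
Austen  | 18497       
Orwell  | 19036       
Asimov  | 33307.333333
Tolkien | 38451.5     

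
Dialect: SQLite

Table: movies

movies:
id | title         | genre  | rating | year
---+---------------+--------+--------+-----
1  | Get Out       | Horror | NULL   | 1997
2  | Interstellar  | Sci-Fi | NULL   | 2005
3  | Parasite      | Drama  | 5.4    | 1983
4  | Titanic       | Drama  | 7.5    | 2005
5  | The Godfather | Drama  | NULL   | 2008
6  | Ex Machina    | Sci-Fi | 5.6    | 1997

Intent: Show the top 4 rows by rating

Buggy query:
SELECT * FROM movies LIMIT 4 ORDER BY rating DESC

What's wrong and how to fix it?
Bug: LIMIT must come after ORDER BY

Fix: Swap the clauses: ORDER BY first, then LIMIT

Corrected query:
SELECT * FROM movies ORDER BY rating DESC LIMIT 4

Result:
id | title      | genre  | rating | year
---+------------+--------+--------+-----
4  | Titanic    | Drama  | 7.5    | 2005
6  | Ex Machina | Sci-Fi | 5.6    | 1997
3  | Parasite   | Drama  | 5.4    | 1983
1  | Get Out    | Horror | NULL   | 1997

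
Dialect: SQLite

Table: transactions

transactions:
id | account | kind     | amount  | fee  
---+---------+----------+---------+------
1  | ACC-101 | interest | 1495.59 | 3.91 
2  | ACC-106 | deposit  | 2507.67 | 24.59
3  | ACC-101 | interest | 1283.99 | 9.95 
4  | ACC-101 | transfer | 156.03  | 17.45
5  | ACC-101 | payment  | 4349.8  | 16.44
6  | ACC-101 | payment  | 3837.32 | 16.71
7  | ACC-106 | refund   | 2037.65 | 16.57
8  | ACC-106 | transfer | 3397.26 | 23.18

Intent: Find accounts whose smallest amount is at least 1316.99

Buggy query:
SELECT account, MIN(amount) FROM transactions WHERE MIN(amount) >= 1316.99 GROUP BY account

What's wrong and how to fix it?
Bug: MIN() in WHERE is a misuse of aggregate

Fix: Use HAVING for the per-group MIN condition

Corrected query:
SELECT account, MIN(amount) FROM transactions GROUP BY account HAVING MIN(amount) >= 1316.99

Result:
account | MIN(amount)
--------+------------
ACC-106 | 2037.65    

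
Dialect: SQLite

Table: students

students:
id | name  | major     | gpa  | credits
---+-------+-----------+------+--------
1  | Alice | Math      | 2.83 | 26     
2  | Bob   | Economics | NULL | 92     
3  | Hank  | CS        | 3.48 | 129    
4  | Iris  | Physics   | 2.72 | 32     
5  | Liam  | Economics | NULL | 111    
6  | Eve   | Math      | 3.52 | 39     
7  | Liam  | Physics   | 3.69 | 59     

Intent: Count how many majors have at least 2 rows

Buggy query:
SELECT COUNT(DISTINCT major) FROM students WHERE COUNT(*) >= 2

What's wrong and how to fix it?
Bug: WHERE filters individual rows, not groups, so a group-level COUNT is invalid there

Fix: Use a subquery that GROUPs and filters with HAVING, then count its rows

Corrected query:
SELECT COUNT(*) FROM (SELECT major FROM students GROUP BY major HAVING COUNT(*) >= 2)

Result:
COUNT(*)
--------
3       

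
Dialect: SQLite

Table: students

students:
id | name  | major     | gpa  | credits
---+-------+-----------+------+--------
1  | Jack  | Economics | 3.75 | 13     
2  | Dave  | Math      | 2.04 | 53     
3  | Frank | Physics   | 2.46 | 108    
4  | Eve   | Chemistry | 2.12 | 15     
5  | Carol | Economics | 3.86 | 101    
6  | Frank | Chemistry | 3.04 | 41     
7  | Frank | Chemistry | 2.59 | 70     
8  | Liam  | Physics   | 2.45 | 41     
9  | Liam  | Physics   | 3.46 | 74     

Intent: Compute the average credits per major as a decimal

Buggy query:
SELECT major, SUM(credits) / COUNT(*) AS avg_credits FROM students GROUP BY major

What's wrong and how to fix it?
Bug: SUM(credits) and COUNT(*) are both integers; the division truncates the fractional part

Fix: Multiply by 1.0 (or CAST to REAL) to force floating-point division

Corrected query:
SELECT major, SUM(credits) * 1.0 / COUNT(*) AS avg_credits FROM students GROUP BY major

Result:
major     | avg_credits
----------+------------
Chemistry | 42         
Economics | 57         
Math      | 53         
Physics   | 74.333333  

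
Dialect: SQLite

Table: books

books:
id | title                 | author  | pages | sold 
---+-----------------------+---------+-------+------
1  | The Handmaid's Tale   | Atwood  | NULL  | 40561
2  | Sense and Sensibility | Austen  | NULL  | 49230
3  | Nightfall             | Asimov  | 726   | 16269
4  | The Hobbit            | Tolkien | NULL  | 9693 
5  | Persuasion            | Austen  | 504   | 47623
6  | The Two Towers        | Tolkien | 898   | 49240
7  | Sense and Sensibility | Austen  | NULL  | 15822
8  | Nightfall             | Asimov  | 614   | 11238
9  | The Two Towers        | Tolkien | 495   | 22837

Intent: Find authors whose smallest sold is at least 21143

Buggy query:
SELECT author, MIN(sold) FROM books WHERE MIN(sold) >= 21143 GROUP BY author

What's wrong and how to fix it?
Bug: MIN() in WHERE is a misuse of aggregate

Fix: Use HAVING for the per-group MIN condition

Corrected query:
SELECT author, MIN(sold) FROM books GROUP BY author HAVING MIN(sold) >= 21143

Result:
author | MIN(sold)
-------+----------
Atwood | 40561    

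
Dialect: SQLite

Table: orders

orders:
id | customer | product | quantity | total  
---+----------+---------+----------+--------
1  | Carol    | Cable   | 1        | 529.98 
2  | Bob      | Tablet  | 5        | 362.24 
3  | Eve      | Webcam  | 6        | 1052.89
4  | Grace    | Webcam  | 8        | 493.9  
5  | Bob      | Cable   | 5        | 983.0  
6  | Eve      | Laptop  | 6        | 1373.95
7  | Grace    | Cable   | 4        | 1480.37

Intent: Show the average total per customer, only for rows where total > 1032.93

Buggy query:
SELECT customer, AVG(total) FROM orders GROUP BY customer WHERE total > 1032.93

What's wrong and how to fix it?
Bug: Row-level WHERE must come before GROUP BY in the clause order

Fix: Place WHERE between FROM and GROUP BY

Corrected query:
SELECT customer, AVG(total) FROM orders WHERE total > 1032.93 GROUP BY customer

Result:
customer | AVG(total)
---------+-----------
Eve      | 1213.42   
Grace    | 1480.37   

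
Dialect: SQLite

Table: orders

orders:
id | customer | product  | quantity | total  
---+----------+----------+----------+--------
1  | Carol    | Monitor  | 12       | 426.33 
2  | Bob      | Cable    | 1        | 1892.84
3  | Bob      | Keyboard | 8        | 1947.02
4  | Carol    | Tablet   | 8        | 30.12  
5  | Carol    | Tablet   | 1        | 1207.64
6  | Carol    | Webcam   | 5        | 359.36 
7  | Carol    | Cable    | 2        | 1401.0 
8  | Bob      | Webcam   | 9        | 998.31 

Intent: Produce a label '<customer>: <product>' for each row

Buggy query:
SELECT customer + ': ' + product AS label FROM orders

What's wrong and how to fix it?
Bug: '+' is numeric addition; on text columns SQLite converts them to 0 instead of concatenating

Fix: Use the || operator for string concatenation

Corrected query:
SELECT customer || ': ' || product AS label FROM orders

Result:
label         
--------------
Carol: Monitor
Bob: Cable    
Bob: Keyboard 
Carol: Tablet 
Carol: Tablet 
Carol: Webcam 
Carol: Cable  
Bob: Webcam   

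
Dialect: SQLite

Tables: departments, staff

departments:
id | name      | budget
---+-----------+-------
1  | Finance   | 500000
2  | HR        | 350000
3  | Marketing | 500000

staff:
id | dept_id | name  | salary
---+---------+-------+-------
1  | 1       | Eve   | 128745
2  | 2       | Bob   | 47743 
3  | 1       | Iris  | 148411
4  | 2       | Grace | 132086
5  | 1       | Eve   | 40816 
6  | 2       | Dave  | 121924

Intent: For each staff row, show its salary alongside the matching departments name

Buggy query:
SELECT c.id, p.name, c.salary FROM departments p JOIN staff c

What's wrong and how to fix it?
Bug: Missing join condition: each staff row is matched to all departments rows instead of just its own

Fix: Specify the join condition linking the foreign key to the parent id

Corrected query:
SELECT c.id, p.name, c.salary FROM departments p JOIN staff c ON c.dept_id = p.id

Result:
id | name    | salary
---+---------+-------
1  | Finance | 128745
2  | HR      | 47743 
3  | Finance | 148411
4  | HR      | 132086
5  | Finance | 40816 
6  | HR      | 121924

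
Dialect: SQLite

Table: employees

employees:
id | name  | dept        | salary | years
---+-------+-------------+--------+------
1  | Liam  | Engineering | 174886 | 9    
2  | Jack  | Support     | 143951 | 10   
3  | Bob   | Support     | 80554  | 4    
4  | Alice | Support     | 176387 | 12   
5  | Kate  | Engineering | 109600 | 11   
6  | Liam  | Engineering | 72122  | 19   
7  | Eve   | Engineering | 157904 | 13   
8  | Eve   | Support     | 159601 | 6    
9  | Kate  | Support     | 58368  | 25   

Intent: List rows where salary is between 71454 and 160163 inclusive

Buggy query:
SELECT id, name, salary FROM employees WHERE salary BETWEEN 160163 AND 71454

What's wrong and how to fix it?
Bug: BETWEEN expects the lower bound first; with 160163 AND 71454 the range is empty

Fix: Write BETWEEN 71454 AND 160163

Corrected query:
SELECT id, name, salary FROM employees WHERE salary BETWEEN 71454 AND 160163

Result:
id | name | salary
---+------+-------
2  | Jack | 143951
3  | Bob  | 80554 
5  | Kate | 109600
6  | Liam | 72122 
7  | Eve  | 157904
8  | Eve  | 159601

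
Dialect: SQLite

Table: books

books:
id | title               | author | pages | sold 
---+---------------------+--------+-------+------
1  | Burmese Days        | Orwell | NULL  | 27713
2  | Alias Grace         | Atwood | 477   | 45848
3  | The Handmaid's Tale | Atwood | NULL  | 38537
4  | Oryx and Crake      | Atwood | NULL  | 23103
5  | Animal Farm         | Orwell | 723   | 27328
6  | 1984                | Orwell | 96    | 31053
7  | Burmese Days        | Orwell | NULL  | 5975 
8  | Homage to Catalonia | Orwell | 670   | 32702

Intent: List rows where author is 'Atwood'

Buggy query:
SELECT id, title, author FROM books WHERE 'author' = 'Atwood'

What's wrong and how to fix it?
Bug: Single quotes denote string literals in SQL; the column name is being compared as a constant string

Fix: Remove the quotes around the column name (or use double quotes for an identifier)

Corrected query:
SELECT id, title, author FROM books WHERE author = 'Atwood'

Result:
id | title               | author
---+---------------------+-------
2  | Alias Grace         | Atwood
3  | The Handmaid's Tale | Atwood
4  | Oryx and Crake      | Atwood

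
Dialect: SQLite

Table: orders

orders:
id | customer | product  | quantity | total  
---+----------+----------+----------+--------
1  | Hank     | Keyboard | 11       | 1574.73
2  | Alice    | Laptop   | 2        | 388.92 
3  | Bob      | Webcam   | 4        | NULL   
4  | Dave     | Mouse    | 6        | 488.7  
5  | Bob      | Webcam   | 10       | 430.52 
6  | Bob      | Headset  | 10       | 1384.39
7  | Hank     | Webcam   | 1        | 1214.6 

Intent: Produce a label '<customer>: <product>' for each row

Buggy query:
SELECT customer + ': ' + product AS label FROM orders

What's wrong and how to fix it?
Bug: SQLite uses || for string concatenation; + coerces text to numbers (yielding 0)

Fix: Replace + with || to concatenate text

Corrected query:
SELECT customer || ': ' || product AS label FROM orders

Result:
label         
--------------
Hank: Keyboard
Alice: Laptop 
Bob: Webcam   
Dave: Mouse   
Bob: Webcam   
Bob: Headset  
Hank: Webcam  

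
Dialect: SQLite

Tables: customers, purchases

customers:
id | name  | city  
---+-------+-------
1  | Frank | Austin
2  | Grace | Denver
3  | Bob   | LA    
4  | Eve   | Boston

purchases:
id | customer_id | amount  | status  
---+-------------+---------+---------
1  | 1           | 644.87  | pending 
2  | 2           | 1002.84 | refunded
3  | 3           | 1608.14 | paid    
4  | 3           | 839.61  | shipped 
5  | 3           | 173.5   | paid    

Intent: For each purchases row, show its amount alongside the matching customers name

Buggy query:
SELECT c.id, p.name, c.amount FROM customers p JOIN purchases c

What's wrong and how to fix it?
Bug: JOIN with no ON clause produces a cartesian product; every purchases row pairs with every customers row

Fix: Add ON c.customer_id = p.id to the JOIN

Corrected query:
SELECT c.id, p.name, c.amount FROM customers p JOIN purchases c ON c.customer_id = p.id

Result:
id | name  | amount 
---+-------+--------
1  | Frank | 644.87 
2  | Grace | 1002.84
3  | Bob   | 1608.14
4  | Bob   | 839.61 
5  | Bob   | 173.5  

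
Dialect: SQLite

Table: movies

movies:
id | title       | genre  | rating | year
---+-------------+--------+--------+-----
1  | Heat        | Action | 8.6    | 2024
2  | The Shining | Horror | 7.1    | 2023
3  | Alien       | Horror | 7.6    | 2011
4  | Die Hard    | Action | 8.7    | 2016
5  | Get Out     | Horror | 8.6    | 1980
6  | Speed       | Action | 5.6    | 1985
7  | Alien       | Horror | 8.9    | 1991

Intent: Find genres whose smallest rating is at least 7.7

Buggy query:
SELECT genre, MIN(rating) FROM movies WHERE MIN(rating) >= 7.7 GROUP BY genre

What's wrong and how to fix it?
Bug: Aggregates like MIN are computed per group after WHERE runs

Fix: Replace WHERE with HAVING after the GROUP BY

Corrected query:
SELECT genre, MIN(rating) FROM movies GROUP BY genre HAVING MIN(rating) >= 7.7

Result:
(no rows)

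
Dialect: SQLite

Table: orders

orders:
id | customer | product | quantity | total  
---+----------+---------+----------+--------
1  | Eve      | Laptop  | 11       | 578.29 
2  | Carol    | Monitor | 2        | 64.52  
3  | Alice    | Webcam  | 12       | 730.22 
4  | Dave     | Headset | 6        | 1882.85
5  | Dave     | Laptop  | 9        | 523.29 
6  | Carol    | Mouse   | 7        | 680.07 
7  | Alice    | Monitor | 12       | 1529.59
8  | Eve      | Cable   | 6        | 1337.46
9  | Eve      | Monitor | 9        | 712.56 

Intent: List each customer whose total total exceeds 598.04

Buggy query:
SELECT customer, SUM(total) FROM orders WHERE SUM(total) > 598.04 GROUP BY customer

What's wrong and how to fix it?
Bug: SUM(total) is an aggregate, but WHERE filters rows before aggregation

Fix: Use HAVING (which filters groups after aggregation) instead of WHERE

Corrected query:
SELECT customer, SUM(total) FROM orders GROUP BY customer HAVING SUM(total) > 598.04

Result:
customer | SUM(total)
---------+-----------
Alice    | 2259.81   
Carol    | 744.59    
Dave     | 2406.14   
Eve      | 2628.31   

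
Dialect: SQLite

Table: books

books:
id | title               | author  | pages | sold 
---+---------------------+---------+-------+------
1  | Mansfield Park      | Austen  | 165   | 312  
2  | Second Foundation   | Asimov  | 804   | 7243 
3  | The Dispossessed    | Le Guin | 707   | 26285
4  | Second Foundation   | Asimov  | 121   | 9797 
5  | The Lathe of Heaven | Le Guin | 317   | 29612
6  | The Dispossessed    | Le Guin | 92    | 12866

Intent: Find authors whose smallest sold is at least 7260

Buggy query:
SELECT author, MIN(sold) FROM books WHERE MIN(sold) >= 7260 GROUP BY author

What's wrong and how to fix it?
Bug: MIN() in WHERE is a misuse of aggregate

Fix: Use HAVING for the per-group MIN condition

Corrected query:
SELECT author, MIN(sold) FROM books GROUP BY author HAVING MIN(sold) >= 7260

Result:
author  | MIN(sold)
--------+----------
Le Guin | 12866    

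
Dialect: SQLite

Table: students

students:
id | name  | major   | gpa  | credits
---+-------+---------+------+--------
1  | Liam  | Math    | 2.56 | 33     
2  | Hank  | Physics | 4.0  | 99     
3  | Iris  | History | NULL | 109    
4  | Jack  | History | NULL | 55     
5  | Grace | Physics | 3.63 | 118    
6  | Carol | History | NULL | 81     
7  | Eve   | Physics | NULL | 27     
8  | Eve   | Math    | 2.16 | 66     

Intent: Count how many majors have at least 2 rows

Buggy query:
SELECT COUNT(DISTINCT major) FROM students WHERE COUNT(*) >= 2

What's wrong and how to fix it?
Bug: WHERE filters individual rows, not groups, so a group-level COUNT is invalid there

Fix: Group first with HAVING COUNT(*) >= 2, then COUNT the resulting groups

Corrected query:
SELECT COUNT(*) FROM (SELECT major FROM students GROUP BY major HAVING COUNT(*) >= 2)

Result:
COUNT(*)
--------
3       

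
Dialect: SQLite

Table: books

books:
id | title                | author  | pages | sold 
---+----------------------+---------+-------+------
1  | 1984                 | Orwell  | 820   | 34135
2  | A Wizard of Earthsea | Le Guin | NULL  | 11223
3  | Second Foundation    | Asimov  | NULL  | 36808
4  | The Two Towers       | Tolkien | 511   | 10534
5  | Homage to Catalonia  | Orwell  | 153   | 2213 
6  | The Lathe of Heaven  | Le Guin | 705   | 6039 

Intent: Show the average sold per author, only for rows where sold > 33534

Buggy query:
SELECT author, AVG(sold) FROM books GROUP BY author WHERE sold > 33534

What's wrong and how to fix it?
Bug: Row-level WHERE must come before GROUP BY in the clause order

Fix: Move the WHERE clause before GROUP BY

Corrected query:
SELECT author, AVG(sold) FROM books WHERE sold > 33534 GROUP BY author

Result:
author | AVG(sold)
-------+----------
Asimov | 36808    
Orwell | 34135    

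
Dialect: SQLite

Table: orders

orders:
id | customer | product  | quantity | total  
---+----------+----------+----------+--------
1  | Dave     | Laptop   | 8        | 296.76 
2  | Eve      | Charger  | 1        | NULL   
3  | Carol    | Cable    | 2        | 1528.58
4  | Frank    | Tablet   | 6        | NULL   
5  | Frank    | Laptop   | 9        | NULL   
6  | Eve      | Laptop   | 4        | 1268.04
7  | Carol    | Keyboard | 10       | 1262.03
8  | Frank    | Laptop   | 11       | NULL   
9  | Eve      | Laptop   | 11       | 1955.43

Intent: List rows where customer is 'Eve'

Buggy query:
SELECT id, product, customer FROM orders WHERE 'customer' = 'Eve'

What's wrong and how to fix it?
Bug: Single quotes denote string literals in SQL; the column name is being compared as a constant string

Fix: Remove the quotes around the column name (or use double quotes for an identifier)

Corrected query:
SELECT id, product, customer FROM orders WHERE customer = 'Eve'

Result:
id | product | customer
---+---------+---------
2  | Charger | Eve     
6  | Laptop  | Eve     
9  | Laptop  | Eve     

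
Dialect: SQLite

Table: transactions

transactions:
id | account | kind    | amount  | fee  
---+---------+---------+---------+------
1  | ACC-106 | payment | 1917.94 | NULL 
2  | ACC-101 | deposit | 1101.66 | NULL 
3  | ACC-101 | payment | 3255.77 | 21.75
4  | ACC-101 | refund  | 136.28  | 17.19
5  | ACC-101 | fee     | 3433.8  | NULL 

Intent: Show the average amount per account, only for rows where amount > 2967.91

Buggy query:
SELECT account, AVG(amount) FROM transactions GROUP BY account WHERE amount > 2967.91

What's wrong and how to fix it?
Bug: Row-level WHERE must come before GROUP BY in the clause order

Fix: Place WHERE between FROM and GROUP BY

Corrected query:
SELECT account, AVG(amount) FROM transactions WHERE amount > 2967.91 GROUP BY account

Result:
account | AVG(amount)
--------+------------
ACC-101 | 3344.785   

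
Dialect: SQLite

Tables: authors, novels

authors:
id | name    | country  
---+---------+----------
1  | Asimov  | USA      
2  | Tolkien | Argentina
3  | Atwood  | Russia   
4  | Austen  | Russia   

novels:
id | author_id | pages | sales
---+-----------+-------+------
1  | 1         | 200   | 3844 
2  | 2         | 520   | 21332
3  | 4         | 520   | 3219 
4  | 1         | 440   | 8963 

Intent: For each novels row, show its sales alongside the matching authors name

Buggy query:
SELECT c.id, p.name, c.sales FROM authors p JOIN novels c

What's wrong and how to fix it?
Bug: JOIN with no ON clause produces a cartesian product; every novels row pairs with every authors row

Fix: Add ON c.author_id = p.id to the JOIN

Corrected query:
SELECT c.id, p.name, c.sales FROM authors p JOIN novels c ON c.author_id = p.id

Result:
id | name    | sales
---+---------+------
1  | Asimov  | 3844 
2  | Tolkien | 21332
3  | Austen  | 3219 
4  | Asimov  | 8963 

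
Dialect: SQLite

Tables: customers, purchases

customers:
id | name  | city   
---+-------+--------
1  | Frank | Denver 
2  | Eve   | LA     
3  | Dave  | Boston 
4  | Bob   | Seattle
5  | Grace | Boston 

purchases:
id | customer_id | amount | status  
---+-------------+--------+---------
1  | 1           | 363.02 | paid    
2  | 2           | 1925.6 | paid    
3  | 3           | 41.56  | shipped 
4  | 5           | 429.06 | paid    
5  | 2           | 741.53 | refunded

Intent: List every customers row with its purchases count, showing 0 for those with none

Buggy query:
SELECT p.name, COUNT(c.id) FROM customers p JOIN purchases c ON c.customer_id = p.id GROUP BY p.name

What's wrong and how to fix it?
Bug: INNER JOIN drops customers rows that have no matching purchases rows

Fix: Use LEFT JOIN so parents without children still appear (COUNT(c.id) gives 0)

Corrected query:
SELECT p.name, COUNT(c.id) FROM customers p LEFT JOIN purchases c ON c.customer_id = p.id GROUP BY p.name

Result:
name  | COUNT(c.id)
------+------------
Bob   | 0          
Dave  | 1          
Eve   | 2          
Frank | 1          
Grace | 1          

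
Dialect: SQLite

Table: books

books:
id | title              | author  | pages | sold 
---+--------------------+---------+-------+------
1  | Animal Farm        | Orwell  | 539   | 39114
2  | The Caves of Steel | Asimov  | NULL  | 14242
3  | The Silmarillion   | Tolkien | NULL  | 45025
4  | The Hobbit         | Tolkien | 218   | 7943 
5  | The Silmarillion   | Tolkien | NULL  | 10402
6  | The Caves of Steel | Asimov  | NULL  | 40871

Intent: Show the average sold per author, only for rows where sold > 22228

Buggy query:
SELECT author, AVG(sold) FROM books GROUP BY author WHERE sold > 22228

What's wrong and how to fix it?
Bug: WHERE cannot follow GROUP BY

Fix: Place WHERE between FROM and GROUP BY

Corrected query:
SELECT author, AVG(sold) FROM books WHERE sold > 22228 GROUP BY author

Result:
author  | AVG(sold)
--------+----------
Asimov  | 40871    
Orwell  | 39114    
Tolkien | 45025    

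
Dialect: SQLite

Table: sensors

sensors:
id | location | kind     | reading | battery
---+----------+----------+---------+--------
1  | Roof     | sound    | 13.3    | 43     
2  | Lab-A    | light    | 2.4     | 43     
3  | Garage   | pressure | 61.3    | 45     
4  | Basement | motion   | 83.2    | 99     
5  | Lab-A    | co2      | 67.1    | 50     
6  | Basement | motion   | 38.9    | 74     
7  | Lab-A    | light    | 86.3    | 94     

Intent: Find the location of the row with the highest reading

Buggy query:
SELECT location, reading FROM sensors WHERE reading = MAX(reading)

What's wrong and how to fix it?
Bug: WHERE is evaluated per row; an aggregate over the whole table isn't defined there

Fix: Wrap MAX in a scalar subquery so WHERE compares against a single value

Corrected query:
SELECT location, reading FROM sensors WHERE reading = (SELECT MAX(reading) FROM sensors)

Result:
location | reading
---------+--------
Lab-A    | 86.3   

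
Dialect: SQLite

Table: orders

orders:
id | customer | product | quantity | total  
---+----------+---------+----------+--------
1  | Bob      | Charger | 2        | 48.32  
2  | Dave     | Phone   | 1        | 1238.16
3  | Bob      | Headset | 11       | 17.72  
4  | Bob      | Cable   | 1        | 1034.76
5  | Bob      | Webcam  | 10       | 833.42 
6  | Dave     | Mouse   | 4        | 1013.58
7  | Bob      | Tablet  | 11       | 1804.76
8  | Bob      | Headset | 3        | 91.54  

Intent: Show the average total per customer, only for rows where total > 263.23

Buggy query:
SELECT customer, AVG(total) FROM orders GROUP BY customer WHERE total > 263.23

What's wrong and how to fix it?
Bug: WHERE cannot follow GROUP BY

Fix: Move the WHERE clause before GROUP BY

Corrected query:
SELECT customer, AVG(total) FROM orders WHERE total > 263.23 GROUP BY customer

Result:
customer | AVG(total) 
---------+------------
Bob      | 1224.313333
Dave     | 1125.87    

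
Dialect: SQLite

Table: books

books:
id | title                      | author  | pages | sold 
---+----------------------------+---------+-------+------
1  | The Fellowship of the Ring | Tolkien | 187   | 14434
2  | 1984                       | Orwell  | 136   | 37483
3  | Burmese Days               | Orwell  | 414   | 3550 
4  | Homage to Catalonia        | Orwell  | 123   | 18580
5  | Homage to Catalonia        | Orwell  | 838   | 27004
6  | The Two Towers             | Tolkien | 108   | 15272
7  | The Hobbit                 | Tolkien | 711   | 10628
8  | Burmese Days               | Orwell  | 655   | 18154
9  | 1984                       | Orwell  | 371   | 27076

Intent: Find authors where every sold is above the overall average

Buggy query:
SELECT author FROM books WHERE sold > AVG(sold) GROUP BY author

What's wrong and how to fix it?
Bug: WHERE evaluates per row before aggregation, so AVG() is unavailable

Fix: Compute the overall average in a scalar subquery and compare each group's MIN against it in HAVING

Corrected query:
SELECT author FROM books GROUP BY author HAVING MIN(sold) > (SELECT AVG(sold) FROM books)

Result:
(no rows)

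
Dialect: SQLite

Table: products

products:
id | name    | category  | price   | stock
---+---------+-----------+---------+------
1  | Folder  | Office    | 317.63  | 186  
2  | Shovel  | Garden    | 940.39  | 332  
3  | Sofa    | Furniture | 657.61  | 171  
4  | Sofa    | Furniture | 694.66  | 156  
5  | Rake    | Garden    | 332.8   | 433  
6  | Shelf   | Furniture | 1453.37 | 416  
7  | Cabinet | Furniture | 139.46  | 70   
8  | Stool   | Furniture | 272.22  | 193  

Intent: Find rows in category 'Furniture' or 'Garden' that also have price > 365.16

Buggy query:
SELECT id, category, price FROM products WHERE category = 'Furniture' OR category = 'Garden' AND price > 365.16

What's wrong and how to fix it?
Bug: Without parentheses, AND is evaluated before OR, so the price filter only applies to the 'Garden' branch

Fix: Add parentheses around the OR so the AND applies to both alternatives

Corrected query:
SELECT id, category, price FROM products WHERE (category = 'Furniture' OR category = 'Garden') AND price > 365.16

Result:
id | category  | price  
---+-----------+--------
2  | Garden    | 940.39 
3  | Furniture | 657.61 
4  | Furniture | 694.66 
6  | Furniture | 1453.37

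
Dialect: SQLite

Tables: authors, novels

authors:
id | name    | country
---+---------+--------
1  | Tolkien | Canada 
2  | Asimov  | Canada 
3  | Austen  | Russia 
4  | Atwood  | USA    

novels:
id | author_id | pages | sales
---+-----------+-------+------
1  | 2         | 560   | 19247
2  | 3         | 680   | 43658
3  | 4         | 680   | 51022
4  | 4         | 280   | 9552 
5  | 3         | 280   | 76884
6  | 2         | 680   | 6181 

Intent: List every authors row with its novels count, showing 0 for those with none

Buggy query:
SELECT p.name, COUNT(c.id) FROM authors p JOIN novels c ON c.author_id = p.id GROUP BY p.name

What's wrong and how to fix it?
Bug: An inner join excludes parents with zero children

Fix: Use LEFT JOIN so parents without children still appear (COUNT(c.id) gives 0)

Corrected query:
SELECT p.name, COUNT(c.id) FROM authors p LEFT JOIN novels c ON c.author_id = p.id GROUP BY p.name

Result:
name    | COUNT(c.id)
--------+------------
Asimov  | 2          
Atwood  | 2          
Austen  | 2          
Tolkien | 0          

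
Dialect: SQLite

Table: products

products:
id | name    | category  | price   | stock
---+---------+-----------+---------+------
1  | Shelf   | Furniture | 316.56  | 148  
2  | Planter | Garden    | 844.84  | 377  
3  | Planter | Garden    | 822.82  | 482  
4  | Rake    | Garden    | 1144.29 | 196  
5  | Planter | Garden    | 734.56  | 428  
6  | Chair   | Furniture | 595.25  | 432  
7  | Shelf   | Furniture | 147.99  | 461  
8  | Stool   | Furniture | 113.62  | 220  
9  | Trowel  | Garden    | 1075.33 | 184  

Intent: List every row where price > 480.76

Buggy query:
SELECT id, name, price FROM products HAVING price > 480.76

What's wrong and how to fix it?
Bug: HAVING filters the output of aggregation, but this query has no GROUP BY and no aggregate functions, so SQLite rejects it (HAVING clause on a non-aggregate query); the condition here is per row

Fix: Replace HAVING with WHERE since the condition applies to individual rows

Corrected query:
SELECT id, name, price FROM products WHERE price > 480.76

Result:
id | name    | price  
---+---------+--------
2  | Planter | 844.84 
3  | Planter | 822.82 
4  | Rake    | 1144.29
5  | Planter | 734.56 
6  | Chair   | 595.25 
9  | Trowel  | 1075.33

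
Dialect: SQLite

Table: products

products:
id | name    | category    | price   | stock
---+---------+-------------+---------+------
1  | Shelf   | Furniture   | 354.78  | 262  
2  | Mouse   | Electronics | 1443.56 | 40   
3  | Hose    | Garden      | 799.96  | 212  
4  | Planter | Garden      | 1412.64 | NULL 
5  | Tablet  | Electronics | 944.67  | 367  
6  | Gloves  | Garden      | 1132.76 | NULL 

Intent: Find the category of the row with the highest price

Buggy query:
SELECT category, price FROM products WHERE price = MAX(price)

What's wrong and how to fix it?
Bug: WHERE is evaluated per row; an aggregate over the whole table isn't defined there

Fix: Wrap MAX in a scalar subquery so WHERE compares against a single value

Corrected query:
SELECT category, price FROM products WHERE price = (SELECT MAX(price) FROM products)

Result:
category    | price  
------------+--------
Electronics | 1443.56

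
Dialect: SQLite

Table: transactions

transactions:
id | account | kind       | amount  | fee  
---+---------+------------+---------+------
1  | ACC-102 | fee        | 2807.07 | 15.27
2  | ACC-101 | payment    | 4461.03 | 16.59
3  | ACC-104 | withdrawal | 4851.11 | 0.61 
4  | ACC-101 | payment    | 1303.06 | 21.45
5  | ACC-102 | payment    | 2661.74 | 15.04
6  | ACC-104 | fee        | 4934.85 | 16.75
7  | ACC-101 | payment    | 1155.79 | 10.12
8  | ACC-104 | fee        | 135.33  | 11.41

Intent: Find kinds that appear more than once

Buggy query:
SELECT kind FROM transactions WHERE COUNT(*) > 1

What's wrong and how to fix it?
Bug: WHERE can't reference COUNT(*); aggregates are computed after WHERE

Fix: Group first, then use HAVING for the count condition

Corrected query:
SELECT kind FROM transactions GROUP BY kind HAVING COUNT(*) > 1

Result:
kind   
-------
fee    
payment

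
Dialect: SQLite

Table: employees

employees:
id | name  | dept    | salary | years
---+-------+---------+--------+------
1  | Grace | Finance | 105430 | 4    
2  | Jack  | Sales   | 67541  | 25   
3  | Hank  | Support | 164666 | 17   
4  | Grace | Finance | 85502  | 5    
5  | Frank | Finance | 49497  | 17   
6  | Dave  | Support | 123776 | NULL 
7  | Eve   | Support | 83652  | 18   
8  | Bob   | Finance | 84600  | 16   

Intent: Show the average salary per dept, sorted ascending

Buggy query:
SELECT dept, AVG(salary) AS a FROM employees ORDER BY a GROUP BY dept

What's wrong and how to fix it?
Bug: GROUP BY must precede ORDER BY

Fix: Move ORDER BY to the end, after GROUP BY

Corrected query:
SELECT dept, AVG(salary) AS a FROM employees GROUP BY dept ORDER BY a

Result:
dept    | a            
--------+--------------
Sales   | 67541        
Finance | 81257.25     
Support | 124031.333333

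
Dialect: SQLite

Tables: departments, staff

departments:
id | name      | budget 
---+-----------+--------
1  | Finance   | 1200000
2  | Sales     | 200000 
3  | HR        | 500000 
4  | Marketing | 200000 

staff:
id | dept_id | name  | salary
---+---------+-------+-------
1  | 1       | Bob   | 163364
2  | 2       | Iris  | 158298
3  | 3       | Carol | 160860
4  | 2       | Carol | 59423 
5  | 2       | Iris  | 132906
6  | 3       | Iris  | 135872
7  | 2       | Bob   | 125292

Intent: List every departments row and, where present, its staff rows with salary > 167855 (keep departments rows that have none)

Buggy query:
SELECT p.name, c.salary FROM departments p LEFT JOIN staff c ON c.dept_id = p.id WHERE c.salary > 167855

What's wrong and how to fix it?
Bug: A WHERE condition on the right-hand table after LEFT JOIN drops unmatched parents

Fix: Put 'c.salary > 167855' in the JOIN's ON clause instead of WHERE

Corrected query:
SELECT p.name, c.salary FROM departments p LEFT JOIN staff c ON c.dept_id = p.id AND c.salary > 167855

Result:
name      | salary
----------+-------
Finance   | NULL  
Sales     | NULL  
HR        | NULL  
Marketing | NULL  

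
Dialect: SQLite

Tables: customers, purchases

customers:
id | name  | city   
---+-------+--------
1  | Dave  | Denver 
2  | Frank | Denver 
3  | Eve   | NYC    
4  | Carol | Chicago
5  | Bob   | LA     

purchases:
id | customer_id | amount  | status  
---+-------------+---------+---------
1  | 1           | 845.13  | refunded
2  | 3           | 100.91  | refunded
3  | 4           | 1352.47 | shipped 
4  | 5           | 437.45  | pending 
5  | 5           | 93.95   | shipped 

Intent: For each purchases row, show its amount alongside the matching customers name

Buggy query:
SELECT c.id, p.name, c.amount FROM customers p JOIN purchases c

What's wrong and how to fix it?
Bug: JOIN with no ON clause produces a cartesian product; every purchases row pairs with every customers row

Fix: Add ON c.customer_id = p.id to the JOIN

Corrected query:
SELECT c.id, p.name, c.amount FROM customers p JOIN purchases c ON c.customer_id = p.id

Result:
id | name  | amount 
---+-------+--------
1  | Dave  | 845.13 
2  | Eve   | 100.91 
3  | Carol | 1352.47
4  | Bob   | 437.45 
5  | Bob   | 93.95  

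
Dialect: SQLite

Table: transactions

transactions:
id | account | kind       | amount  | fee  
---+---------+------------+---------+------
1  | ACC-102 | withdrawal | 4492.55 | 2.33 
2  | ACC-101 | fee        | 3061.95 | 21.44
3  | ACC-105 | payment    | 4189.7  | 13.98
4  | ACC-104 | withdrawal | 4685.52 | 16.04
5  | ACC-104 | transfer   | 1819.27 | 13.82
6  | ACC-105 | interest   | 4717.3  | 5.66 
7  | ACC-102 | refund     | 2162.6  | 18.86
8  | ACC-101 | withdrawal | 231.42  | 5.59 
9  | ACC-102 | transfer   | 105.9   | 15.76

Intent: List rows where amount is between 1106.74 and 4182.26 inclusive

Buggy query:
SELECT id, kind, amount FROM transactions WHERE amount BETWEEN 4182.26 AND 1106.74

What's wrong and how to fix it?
Bug: BETWEEN expects the lower bound first; with 4182.26 AND 1106.74 the range is empty

Fix: Swap the bounds so the smaller value comes first

Corrected query:
SELECT id, kind, amount FROM transactions WHERE amount BETWEEN 1106.74 AND 4182.26

Result:
id | kind     | amount 
---+----------+--------
2  | fee      | 3061.95
5  | transfer | 1819.27
7  | refund   | 2162.6 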